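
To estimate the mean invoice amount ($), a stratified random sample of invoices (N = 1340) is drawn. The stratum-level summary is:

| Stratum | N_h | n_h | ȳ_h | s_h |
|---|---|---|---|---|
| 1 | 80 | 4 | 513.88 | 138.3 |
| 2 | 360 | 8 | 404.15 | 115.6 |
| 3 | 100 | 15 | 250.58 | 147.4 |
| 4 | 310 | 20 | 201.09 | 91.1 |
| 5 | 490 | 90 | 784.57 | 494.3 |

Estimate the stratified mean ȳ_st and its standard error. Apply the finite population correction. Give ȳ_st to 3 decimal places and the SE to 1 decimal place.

ȳ_st ≈ 491.373, SE ≈ 21.4

ȳ_st = Σ W_h ȳ_h = (80·513.88 + 360·404.15 + 100·250.58 + 310·201.09 + 490·784.57)/1340 = 491.37284
V̂(ȳ_st) = Σ W_h² (1 − n_h/N_h) s_h²/n_h, with W_h = N_h/N and N = 1340:
  stratum 1: (80/1340)²·(1 − 4/80)·138.3²/4 = 16.1912
  stratum 2: (360/1340)²·(1 − 8/360)·115.6²/8 = 117.886
  stratum 3: (100/1340)²·(1 − 15/100)·147.4²/15 = 6.85667
  stratum 4: (310/1340)²·(1 − 20/310)·91.1²/20 = 20.7758
  stratum 5: (490/1340)²·(1 − 90/490)·494.3²/90 = 296.337
V̂(ȳ_st) = 458.046
SE(ȳ_st) = √458.046 = 21.402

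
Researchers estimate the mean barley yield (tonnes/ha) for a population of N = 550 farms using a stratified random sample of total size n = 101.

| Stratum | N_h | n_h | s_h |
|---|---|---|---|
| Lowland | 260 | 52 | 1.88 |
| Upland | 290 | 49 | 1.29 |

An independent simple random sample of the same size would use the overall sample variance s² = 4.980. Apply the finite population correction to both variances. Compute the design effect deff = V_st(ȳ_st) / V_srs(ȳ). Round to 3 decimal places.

V̂(ȳ_st) = Σ W_h² (1 − n_h/N_h) s_h²/n_h, with W_h = N_h/N and N = 550:
  stratum Lowland: (260/550)²·(1 − 52/260)·1.88²/52 = 0.0121513
  stratum Upland: (290/550)²·(1 − 49/290)·1.29²/49 = 0.00784645
V_st = 0.0199978
V_srs = (1 − 101/550)·4.980/101 = 0.0402524
deff = V_st / V_srs = 0.0199978/0.0402524 = 0.4968

deff ≈ 0.497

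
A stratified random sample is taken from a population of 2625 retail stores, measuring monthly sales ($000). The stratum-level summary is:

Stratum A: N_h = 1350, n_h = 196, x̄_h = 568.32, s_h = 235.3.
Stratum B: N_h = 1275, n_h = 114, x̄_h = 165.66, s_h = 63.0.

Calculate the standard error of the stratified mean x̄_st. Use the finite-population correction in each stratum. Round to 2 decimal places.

SE(x̄_st) ≈ 8.45

V̂(x̄_st) = Σ W_h² (1 − n_h/N_h) s_h²/n_h, with W_h = N_h/N and N = 2625:
  stratum A: (1350/2625)²·(1 − 196/1350)·235.3²/196 = 63.8659
  stratum B: (1275/2625)²·(1 − 114/1275)·63.0²/114 = 7.47928
V̂(x̄_st) = 71.3451
SE(x̄_st) = √71.3451 = 8.44661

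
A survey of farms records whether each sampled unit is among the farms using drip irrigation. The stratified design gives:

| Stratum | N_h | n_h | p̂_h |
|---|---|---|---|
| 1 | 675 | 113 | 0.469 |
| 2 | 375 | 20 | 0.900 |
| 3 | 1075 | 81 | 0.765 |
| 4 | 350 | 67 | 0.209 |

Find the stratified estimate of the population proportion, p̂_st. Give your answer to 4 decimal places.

N = 2475; stratum weights W_h = N_h/N.
p̂_st = Σ W_h p̂_h = (675·0.469 + 375·0.900 + 1075·0.765 + 350·0.209)/2475 = 0.62610

p̂_st ≈ 0.6261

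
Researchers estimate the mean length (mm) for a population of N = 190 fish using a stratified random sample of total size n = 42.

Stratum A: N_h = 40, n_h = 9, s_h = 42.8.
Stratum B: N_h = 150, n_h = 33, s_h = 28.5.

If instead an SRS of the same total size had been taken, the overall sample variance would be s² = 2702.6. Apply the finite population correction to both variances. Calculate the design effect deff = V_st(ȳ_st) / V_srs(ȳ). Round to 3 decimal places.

V̂(ȳ_st) = Σ W_h² (1 − n_h/N_h) s_h²/n_h, with W_h = N_h/N and N = 190:
  stratum A: (40/190)²·(1 − 9/40)·42.8²/9 = 6.99133
  stratum B: (150/190)²·(1 − 33/150)·28.5²/33 = 11.9659
V_st = 18.9572
V_srs = (1 − 42/190)·2702.6/42 = 50.1234
deff = V_st / V_srs = 18.9572/50.1234 = 0.3782

deff ≈ 0.378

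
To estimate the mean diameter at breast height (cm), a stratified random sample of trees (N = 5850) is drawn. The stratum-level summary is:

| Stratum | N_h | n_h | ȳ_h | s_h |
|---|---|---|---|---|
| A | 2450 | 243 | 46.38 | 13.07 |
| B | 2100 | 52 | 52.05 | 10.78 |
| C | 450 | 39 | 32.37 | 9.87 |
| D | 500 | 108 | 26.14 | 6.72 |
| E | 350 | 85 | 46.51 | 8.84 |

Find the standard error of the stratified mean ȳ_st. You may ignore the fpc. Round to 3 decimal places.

V̂(ȳ_st) = Σ W_h² s_h²/n_h, with W_h = N_h/N and N = 5850:
  stratum A: (2450/5850)²·13.07²/243 = 0.123301
  stratum B: (2100/5850)²·10.78²/52 = 0.287979
  stratum C: (450/5850)²·9.87²/39 = 0.0147803
  stratum D: (500/5850)²·6.72²/108 = 0.00305452
  stratum E: (350/5850)²·8.84²/85 = 0.00329086
V̂(ȳ_st) = 0.432405
SE(ȳ_st) = √0.432405 = 0.657575

SE(ȳ_st) ≈ 0.658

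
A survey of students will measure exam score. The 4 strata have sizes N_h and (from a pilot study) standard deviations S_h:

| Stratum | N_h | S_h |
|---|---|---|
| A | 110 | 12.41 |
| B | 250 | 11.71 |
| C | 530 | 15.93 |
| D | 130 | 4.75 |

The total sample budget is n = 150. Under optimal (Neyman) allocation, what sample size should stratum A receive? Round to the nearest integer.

15

Neyman allocation: n_h = n · N_h S_h / Σ N_i S_i, with n = 150.
  stratum A: N_h·S_h = 110·12.41 = 1365.10
  stratum B: N_h·S_h = 250·11.71 = 2927.50
  stratum C: N_h·S_h = 530·15.93 = 8442.90
  stratum D: N_h·S_h = 130·4.75 = 617.50
Σ N_h S_h = 13353.00
n for stratum A = 150·1365.10/13353.00 = 15.335 → 15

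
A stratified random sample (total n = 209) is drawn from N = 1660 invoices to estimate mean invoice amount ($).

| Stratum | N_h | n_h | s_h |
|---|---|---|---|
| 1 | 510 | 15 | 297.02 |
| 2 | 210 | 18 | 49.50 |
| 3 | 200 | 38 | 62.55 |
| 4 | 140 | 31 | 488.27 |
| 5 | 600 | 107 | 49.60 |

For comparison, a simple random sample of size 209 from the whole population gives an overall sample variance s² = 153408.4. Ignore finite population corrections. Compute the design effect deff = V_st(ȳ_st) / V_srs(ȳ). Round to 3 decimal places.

V̂(ȳ_st) = Σ W_h² s_h²/n_h, with W_h = N_h/N and N = 1660:
  stratum 1: (510/1660)²·297.02²/15 = 555.142
  stratum 2: (210/1660)²·49.50²/18 = 2.17851
  stratum 3: (200/1660)²·62.55²/38 = 1.49457
  stratum 4: (140/1660)²·488.27²/31 = 54.7014
  stratum 5: (600/1660)²·49.60²/107 = 3.00376
V_st = 616.521
V_srs = s²/n = 153408.4/209 = 734.011
deff = V_st / V_srs = 616.521/734.011 = 0.8399

deff ≈ 0.840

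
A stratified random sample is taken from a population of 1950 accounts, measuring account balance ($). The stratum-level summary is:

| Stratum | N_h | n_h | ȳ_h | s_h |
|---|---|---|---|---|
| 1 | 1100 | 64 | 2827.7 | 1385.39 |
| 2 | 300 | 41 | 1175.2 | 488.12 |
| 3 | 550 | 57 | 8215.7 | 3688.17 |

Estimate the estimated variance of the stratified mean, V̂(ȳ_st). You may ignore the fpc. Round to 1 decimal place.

V̂(ȳ_st) = Σ W_h² s_h²/n_h, with W_h = N_h/N and N = 1950:
  stratum 1: (1100/1950)²·1385.39²/64 = 9542.9
  stratum 2: (300/1950)²·488.12²/41 = 137.544
  stratum 3: (550/1950)²·3688.17²/57 = 18984.7
V̂(ȳ_st) = 28665.1

V̂(ȳ_st) ≈ 28665.1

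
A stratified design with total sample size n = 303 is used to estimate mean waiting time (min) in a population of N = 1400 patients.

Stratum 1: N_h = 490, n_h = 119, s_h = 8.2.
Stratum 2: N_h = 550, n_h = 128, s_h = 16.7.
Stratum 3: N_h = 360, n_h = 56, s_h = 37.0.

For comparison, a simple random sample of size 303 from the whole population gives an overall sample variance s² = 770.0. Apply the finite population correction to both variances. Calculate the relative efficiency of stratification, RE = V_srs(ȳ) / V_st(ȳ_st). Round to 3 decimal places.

RE ≈ 1.189

V̂(ȳ_st) = Σ W_h² (1 − n_h/N_h) s_h²/n_h, with W_h = N_h/N and N = 1400:
  stratum 1: (490/1400)²·(1 − 119/490)·8.2²/119 = 0.0524076
  stratum 2: (550/1400)²·(1 − 128/550)·16.7²/128 = 0.258013
  stratum 3: (360/1400)²·(1 − 56/360)·37.0²/56 = 1.36501
V_st = 1.67543
V_srs = (1 − 303/1400)·770.0/303 = 1.99125
Relative efficiency = V_srs / V_st = 1.99125/1.67543 = 1.1885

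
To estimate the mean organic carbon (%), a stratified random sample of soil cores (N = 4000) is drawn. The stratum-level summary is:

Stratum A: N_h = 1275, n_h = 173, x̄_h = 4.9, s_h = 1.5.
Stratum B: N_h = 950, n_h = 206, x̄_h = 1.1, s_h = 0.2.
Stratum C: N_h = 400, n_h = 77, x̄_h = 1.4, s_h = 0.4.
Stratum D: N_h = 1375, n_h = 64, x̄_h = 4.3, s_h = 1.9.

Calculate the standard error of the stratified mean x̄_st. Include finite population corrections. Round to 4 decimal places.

V̂(x̄_st) = Σ W_h² (1 − n_h/N_h) s_h²/n_h, with W_h = N_h/N and N = 4000:
  stratum A: (1275/4000)²·(1 − 173/1275)·1.5²/173 = 0.00114211
  stratum B: (950/4000)²·(1 − 206/950)·0.2²/206 = 8.57767e-06
  stratum C: (400/4000)²·(1 − 77/400)·0.4²/77 = 1.67792e-05
  stratum D: (1375/4000)²·(1 − 64/1375)·1.9²/64 = 0.00635496
V̂(x̄_st) = 0.00752242
SE(x̄_st) = √0.00752242 = 0.0867319

SE(x̄_st) ≈ 0.0867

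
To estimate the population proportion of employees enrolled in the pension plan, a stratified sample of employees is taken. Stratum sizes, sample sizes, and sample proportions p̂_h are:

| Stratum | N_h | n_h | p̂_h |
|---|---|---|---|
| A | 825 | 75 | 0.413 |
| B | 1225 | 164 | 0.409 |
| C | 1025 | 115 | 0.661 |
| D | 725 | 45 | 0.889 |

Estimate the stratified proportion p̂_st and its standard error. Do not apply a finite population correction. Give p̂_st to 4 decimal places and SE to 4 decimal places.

N = 3800; stratum weights W_h = N_h/N.
p̂_st = Σ W_h p̂_h = (825·0.413 + 1225·0.409 + 1025·0.661 + 725·0.889)/3800 = 0.56942
V̂(p̂_st) = Σ W_h² p̂_h(1−p̂_h)/(n_h−1):
  stratum A: (825/3800)²·0.413·0.587/74 = 0.000154418
  stratum B: (1225/3800)²·0.409·0.591/163 = 0.000154109
  stratum C: (1025/3800)²·0.661·0.339/114 = 0.000143013
  stratum D: (725/3800)²·0.889·0.111/44 = 8.16358e-05
V̂(p̂_st) = 0.000533176; SE = √V̂ = 0.0230906

p̂_st ≈ 0.5694, SE ≈ 0.0231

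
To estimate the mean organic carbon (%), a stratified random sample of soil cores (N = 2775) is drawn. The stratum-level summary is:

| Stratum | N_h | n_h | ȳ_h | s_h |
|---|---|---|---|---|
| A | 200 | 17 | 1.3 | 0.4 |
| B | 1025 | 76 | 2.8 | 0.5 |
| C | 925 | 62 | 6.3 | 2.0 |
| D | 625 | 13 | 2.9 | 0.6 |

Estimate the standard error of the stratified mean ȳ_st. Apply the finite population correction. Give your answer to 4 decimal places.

SE(ȳ_st) ≈ 0.0923

V̂(ȳ_st) = Σ W_h² (1 − n_h/N_h) s_h²/n_h, with W_h = N_h/N and N = 2775:
  stratum A: (200/2775)²·(1 − 17/200)·0.4²/17 = 4.47328e-05
  stratum B: (1025/2775)²·(1 − 76/1025)·0.5²/76 = 0.000415519
  stratum C: (925/2775)²·(1 − 62/925)·2.0²/62 = 0.00668798
  stratum D: (625/2775)²·(1 − 13/625)·0.6²/13 = 0.00137551
V̂(ȳ_st) = 0.00852374
SE(ȳ_st) = √0.00852374 = 0.0923241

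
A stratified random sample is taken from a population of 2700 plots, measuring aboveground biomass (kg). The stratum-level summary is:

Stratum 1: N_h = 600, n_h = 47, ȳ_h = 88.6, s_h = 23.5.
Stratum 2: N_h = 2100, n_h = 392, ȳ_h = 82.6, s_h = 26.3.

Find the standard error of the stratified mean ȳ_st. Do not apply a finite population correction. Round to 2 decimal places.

SE(ȳ_st) ≈ 1.28

V̂(ȳ_st) = Σ W_h² s_h²/n_h, with W_h = N_h/N and N = 2700:
  stratum 1: (600/2700)²·23.5²/47 = 0.580247
  stratum 2: (2100/2700)²·26.3²/392 = 1.06742
V̂(ȳ_st) = 1.64767
SE(ȳ_st) = √1.64767 = 1.28362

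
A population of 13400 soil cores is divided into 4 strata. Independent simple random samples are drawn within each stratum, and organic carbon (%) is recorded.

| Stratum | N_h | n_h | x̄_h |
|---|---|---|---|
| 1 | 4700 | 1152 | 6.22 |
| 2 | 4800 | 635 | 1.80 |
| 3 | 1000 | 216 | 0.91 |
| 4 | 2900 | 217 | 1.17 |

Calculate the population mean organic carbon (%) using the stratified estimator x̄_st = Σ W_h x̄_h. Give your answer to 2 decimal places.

N = Σ N_h = 13400. Stratum weights W_h = N_h/N.
x̄_st = (4700·6.22 + 4800·1.80 + 1000·0.91 + 2900·1.17) / 13400 = 3.1475

x̄_st ≈ 3.15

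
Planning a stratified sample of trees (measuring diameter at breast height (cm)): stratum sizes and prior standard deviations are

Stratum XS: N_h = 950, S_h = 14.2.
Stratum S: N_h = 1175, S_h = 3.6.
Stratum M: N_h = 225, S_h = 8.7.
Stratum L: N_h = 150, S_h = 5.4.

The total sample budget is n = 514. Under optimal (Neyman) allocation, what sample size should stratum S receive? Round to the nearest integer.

106

Neyman allocation: n_h = n · N_h S_h / Σ N_i S_i, with n = 514.
  stratum XS: N_h·S_h = 950·14.2 = 13490.00
  stratum S: N_h·S_h = 1175·3.6 = 4230.00
  stratum M: N_h·S_h = 225·8.7 = 1957.50
  stratum L: N_h·S_h = 150·5.4 = 810.00
Σ N_h S_h = 20487.50
n for stratum S = 514·4230.00/20487.50 = 106.124 → 106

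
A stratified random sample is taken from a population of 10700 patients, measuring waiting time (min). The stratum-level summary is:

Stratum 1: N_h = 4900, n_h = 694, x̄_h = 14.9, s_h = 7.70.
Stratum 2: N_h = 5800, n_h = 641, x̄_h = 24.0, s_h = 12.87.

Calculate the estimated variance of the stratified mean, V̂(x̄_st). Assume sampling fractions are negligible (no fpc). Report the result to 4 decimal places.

V̂(x̄_st) = Σ W_h² s_h²/n_h, with W_h = N_h/N and N = 10700:
  stratum 1: (4900/10700)²·7.70²/694 = 0.0179162
  stratum 2: (5800/10700)²·12.87²/641 = 0.0759255
V̂(x̄_st) = 0.0938417

V̂(x̄_st) ≈ 0.0938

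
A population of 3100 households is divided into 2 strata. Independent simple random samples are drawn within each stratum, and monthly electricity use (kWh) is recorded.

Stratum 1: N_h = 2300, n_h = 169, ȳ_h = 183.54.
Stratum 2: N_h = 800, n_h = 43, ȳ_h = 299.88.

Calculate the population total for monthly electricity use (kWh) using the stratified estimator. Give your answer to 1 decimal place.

τ̂_st ≈ 662046.0

τ̂_st = Σ N_h ȳ_h = 2300·183.54 + 800·299.88 = 662046.0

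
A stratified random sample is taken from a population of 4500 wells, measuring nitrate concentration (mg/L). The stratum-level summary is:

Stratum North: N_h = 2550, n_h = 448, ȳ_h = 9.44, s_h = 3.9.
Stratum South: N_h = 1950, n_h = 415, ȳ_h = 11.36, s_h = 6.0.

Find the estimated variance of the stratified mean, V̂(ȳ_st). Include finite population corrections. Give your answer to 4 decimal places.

V̂(ȳ_st) = Σ W_h² (1 − n_h/N_h) s_h²/n_h, with W_h = N_h/N and N = 4500:
  stratum North: (2550/4500)²·(1 − 448/2550)·3.9²/448 = 0.00898668
  stratum South: (1950/4500)²·(1 − 415/1950)·6.0²/415 = 0.0128225
V̂(ȳ_st) = 0.0218092

V̂(ȳ_st) ≈ 0.0218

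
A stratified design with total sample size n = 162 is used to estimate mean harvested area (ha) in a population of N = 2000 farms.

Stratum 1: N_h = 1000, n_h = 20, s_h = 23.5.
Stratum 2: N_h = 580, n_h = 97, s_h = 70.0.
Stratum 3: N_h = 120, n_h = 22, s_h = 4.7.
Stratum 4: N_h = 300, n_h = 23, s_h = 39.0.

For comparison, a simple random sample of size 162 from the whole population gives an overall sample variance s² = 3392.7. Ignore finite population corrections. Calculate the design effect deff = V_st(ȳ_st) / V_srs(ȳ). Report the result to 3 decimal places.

deff ≈ 0.604

V̂(ȳ_st) = Σ W_h² s_h²/n_h, with W_h = N_h/N and N = 2000:
  stratum 1: (1000/2000)²·23.5²/20 = 6.90313
  stratum 2: (580/2000)²·70.0²/97 = 4.24835
  stratum 3: (120/2000)²·4.7²/22 = 0.00361473
  stratum 4: (300/2000)²·39.0²/23 = 1.48793
V_st = 12.643
V_srs = s²/n = 3392.7/162 = 20.9426
deff = V_st / V_srs = 12.643/20.9426 = 0.6037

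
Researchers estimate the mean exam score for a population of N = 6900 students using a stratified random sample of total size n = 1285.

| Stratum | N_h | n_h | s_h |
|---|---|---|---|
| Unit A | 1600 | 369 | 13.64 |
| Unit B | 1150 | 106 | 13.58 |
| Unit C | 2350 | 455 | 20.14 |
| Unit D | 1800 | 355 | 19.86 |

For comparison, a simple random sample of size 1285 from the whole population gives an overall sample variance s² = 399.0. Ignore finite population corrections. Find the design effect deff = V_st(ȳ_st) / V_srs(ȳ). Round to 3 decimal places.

V̂(ȳ_st) = Σ W_h² s_h²/n_h, with W_h = N_h/N and N = 6900:
  stratum Unit A: (1600/6900)²·13.64²/369 = 0.0271109
  stratum Unit B: (1150/6900)²·13.58²/106 = 0.0483271
  stratum Unit C: (2350/6900)²·20.14²/455 = 0.103406
  stratum Unit D: (1800/6900)²·19.86²/355 = 0.0756096
V_st = 0.254454
V_srs = s²/n = 399.0/1285 = 0.310506
deff = V_st / V_srs = 0.254454/0.310506 = 0.8195

deff ≈ 0.819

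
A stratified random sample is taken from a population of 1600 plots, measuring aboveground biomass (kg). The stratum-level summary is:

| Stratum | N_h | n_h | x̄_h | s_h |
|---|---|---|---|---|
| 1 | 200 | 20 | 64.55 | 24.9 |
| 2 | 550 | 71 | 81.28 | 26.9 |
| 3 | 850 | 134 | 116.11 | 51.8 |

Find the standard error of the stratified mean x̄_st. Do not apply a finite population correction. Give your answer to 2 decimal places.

V̂(x̄_st) = Σ W_h² s_h²/n_h, with W_h = N_h/N and N = 1600:
  stratum 1: (200/1600)²·24.9²/20 = 0.484383
  stratum 2: (550/1600)²·26.9²/71 = 1.20429
  stratum 3: (850/1600)²·51.8²/134 = 5.65136
V̂(x̄_st) = 7.34003
SE(x̄_st) = √7.34003 = 2.70925

SE(x̄_st) ≈ 2.71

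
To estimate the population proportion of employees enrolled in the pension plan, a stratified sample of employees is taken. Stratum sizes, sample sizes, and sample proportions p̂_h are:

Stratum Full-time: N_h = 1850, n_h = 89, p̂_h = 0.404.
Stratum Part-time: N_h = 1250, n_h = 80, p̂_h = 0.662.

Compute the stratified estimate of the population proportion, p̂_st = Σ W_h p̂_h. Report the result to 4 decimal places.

N = 3100; stratum weights W_h = N_h/N.
p̂_st = Σ W_h p̂_h = (1850·0.404 + 1250·0.662)/3100 = 0.50803

p̂_st ≈ 0.5080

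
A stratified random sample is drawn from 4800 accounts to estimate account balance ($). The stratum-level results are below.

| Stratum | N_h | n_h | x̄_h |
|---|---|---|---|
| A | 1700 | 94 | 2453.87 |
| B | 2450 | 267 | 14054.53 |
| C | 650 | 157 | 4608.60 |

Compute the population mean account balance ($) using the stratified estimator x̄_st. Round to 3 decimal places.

x̄_st ≈ 8666.827

N = Σ N_h = 4800. Stratum weights W_h = N_h/N.
x̄_st = (1700·2453.87 + 2450·14054.53 + 650·4608.60) / 4800 = 8666.82656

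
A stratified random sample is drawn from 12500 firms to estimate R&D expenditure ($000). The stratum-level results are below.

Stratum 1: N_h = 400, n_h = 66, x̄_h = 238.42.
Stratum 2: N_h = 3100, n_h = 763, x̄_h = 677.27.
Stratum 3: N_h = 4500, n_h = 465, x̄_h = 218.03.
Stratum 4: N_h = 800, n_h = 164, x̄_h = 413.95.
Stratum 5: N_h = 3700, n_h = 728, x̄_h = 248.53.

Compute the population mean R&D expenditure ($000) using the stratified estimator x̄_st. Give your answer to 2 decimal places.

x̄_st ≈ 354.14

N = Σ N_h = 12500. Stratum weights W_h = N_h/N.
x̄_st = (400·238.42 + 3100·677.27 + 4500·218.03 + 800·413.95 + 3700·248.53) / 12500 = 354.1409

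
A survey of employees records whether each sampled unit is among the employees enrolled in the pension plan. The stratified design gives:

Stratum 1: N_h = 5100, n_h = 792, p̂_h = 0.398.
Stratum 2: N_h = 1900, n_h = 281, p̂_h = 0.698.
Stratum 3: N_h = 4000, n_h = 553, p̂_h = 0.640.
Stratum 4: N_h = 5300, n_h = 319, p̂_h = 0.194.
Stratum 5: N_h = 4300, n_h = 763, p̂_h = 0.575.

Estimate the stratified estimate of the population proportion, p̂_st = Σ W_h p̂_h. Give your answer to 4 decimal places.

p̂_st ≈ 0.4571

N = 20600; stratum weights W_h = N_h/N.
p̂_st = Σ W_h p̂_h = (5100·0.398 + 1900·0.698 + 4000·0.640 + 5300·0.194 + 4300·0.575)/20600 = 0.45712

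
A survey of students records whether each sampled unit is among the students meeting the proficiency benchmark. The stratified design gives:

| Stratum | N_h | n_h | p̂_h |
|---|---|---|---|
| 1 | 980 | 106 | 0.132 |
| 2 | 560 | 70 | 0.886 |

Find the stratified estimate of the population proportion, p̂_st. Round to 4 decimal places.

N = 1540; stratum weights W_h = N_h/N.
p̂_st = Σ W_h p̂_h = (980·0.132 + 560·0.886)/1540 = 0.40618

p̂_st ≈ 0.4062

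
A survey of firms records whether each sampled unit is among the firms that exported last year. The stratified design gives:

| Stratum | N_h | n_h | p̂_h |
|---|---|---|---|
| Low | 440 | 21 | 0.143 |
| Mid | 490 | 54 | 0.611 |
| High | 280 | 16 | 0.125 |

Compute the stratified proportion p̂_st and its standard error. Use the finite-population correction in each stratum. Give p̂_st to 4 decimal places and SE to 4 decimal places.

p̂_st ≈ 0.3284, SE ≈ 0.0424

N = 1210; stratum weights W_h = N_h/N.
p̂_st = Σ W_h p̂_h = (440·0.143 + 490·0.611 + 280·0.125)/1210 = 0.32836
V̂(p̂_st) = Σ W_h² (1 − n_h/N_h) p̂_h(1−p̂_h)/(n_h−1):
  stratum Low: (440/1210)²·(1 − 21/440)·0.143·0.857/20 = 0.000771583
  stratum Mid: (490/1210)²·(1 − 54/490)·0.611·0.389/53 = 0.000654375
  stratum High: (280/1210)²·(1 − 16/280)·0.125·0.875/15 = 0.000368144
V̂(p̂_st) = 0.0017941; SE = √V̂ = 0.0423568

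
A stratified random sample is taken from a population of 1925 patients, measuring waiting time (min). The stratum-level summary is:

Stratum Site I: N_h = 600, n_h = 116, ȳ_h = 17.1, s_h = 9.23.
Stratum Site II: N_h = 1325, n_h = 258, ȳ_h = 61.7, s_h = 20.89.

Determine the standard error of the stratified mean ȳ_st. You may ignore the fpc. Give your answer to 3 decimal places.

V̂(ȳ_st) = Σ W_h² s_h²/n_h, with W_h = N_h/N and N = 1925:
  stratum Site I: (600/1925)²·9.23²/116 = 0.0713488
  stratum Site II: (1325/1925)²·20.89²/258 = 0.80136
V̂(ȳ_st) = 0.872708
SE(ȳ_st) = √0.872708 = 0.934189

SE(ȳ_st) ≈ 0.934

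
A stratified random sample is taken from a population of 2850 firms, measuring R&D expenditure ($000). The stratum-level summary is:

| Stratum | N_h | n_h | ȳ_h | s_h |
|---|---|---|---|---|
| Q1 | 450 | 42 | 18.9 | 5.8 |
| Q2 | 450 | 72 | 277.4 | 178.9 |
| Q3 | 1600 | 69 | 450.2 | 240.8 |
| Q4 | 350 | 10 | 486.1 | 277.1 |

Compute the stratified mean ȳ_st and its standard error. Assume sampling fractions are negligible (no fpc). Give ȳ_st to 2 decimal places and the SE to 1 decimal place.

ȳ_st ≈ 359.22, SE ≈ 19.8

ȳ_st = Σ W_h ȳ_h = (450·18.9 + 450·277.4 + 1600·450.2 + 350·486.1)/2850 = 359.22456
V̂(ȳ_st) = Σ W_h² s_h²/n_h, with W_h = N_h/N and N = 2850:
  stratum Q1: (450/2850)²·5.8²/42 = 0.0199683
  stratum Q2: (450/2850)²·178.9²/72 = 11.0821
  stratum Q3: (1600/2850)²·240.8²/69 = 264.859
  stratum Q4: (350/2850)²·277.1²/10 = 115.803
V̂(ȳ_st) = 391.764
SE(ȳ_st) = √391.764 = 19.793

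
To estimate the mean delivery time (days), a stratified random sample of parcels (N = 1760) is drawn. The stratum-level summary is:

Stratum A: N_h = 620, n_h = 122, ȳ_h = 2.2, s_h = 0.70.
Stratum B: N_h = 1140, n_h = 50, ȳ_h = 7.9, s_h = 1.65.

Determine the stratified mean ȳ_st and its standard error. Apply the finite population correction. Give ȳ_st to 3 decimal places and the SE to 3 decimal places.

ȳ_st = Σ W_h ȳ_h = (620·2.2 + 1140·7.9)/1760 = 5.89205
V̂(ȳ_st) = Σ W_h² (1 − n_h/N_h) s_h²/n_h, with W_h = N_h/N and N = 1760:
  stratum A: (620/1760)²·(1 − 122/620)·0.70²/122 = 0.000400343
  stratum B: (1140/1760)²·(1 − 50/1140)·1.65²/50 = 0.0218426
V̂(ȳ_st) = 0.0222429
SE(ȳ_st) = √0.0222429 = 0.149141

ȳ_st ≈ 5.892, SE ≈ 0.149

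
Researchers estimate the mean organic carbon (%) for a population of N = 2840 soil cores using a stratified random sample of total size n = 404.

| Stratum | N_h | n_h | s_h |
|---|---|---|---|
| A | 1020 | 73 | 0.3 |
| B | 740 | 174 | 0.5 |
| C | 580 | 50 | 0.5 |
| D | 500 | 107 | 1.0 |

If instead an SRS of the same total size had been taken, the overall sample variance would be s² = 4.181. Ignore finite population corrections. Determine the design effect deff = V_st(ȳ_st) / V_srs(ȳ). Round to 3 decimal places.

V̂(ȳ_st) = Σ W_h² s_h²/n_h, with W_h = N_h/N and N = 2840:
  stratum A: (1020/2840)²·0.3²/73 = 0.000159032
  stratum B: (740/2840)²·0.5²/174 = 9.75478e-05
  stratum C: (580/2840)²·0.5²/50 = 0.00020854
  stratum D: (500/2840)²·1.0²/107 = 0.000289681
V_st = 0.0007548
V_srs = s²/n = 4.181/404 = 0.010349
deff = V_st / V_srs = 0.0007548/0.010349 = 0.0729

deff ≈ 0.073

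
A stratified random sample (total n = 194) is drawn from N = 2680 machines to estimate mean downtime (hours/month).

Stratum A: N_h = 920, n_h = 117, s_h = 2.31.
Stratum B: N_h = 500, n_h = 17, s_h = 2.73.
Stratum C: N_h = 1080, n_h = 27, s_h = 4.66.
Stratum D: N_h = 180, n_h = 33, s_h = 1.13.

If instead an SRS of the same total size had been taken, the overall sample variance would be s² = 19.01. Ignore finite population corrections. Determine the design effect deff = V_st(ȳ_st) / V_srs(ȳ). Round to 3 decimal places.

V̂(ȳ_st) = Σ W_h² s_h²/n_h, with W_h = N_h/N and N = 2680:
  stratum A: (920/2680)²·2.31²/117 = 0.00537458
  stratum B: (500/2680)²·2.73²/17 = 0.0152597
  stratum C: (1080/2680)²·4.66²/27 = 0.130613
  stratum D: (180/2680)²·1.13²/33 = 0.000174549
V_st = 0.151422
V_srs = s²/n = 19.01/194 = 0.0979897
deff = V_st / V_srs = 0.151422/0.0979897 = 1.5453

deff ≈ 1.545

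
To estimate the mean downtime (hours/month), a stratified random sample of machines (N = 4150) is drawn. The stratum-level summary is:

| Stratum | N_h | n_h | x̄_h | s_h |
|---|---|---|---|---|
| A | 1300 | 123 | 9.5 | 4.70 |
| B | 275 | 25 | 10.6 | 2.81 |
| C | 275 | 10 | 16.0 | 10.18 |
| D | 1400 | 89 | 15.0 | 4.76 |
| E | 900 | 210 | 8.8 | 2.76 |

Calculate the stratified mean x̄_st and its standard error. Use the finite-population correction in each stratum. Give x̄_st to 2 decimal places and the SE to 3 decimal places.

x̄_st ≈ 11.71, SE ≈ 0.299

x̄_st = Σ W_h x̄_h = (1300·9.5 + 275·10.6 + 275·16.0 + 1400·15.0 + 900·8.8)/4150 = 11.70723
V̂(x̄_st) = Σ W_h² (1 − n_h/N_h) s_h²/n_h, with W_h = N_h/N and N = 4150:
  stratum A: (1300/4150)²·(1 − 123/1300)·4.70²/123 = 0.0159556
  stratum B: (275/4150)²·(1 − 25/275)·2.81²/25 = 0.00126081
  stratum C: (275/4150)²·(1 − 10/275)·10.18²/10 = 0.0438508
  stratum D: (1400/4150)²·(1 − 89/1400)·4.76²/89 = 0.0271305
  stratum E: (900/4150)²·(1 − 210/900)·2.76²/210 = 0.00130796
V̂(x̄_st) = 0.0895058
SE(x̄_st) = √0.0895058 = 0.299175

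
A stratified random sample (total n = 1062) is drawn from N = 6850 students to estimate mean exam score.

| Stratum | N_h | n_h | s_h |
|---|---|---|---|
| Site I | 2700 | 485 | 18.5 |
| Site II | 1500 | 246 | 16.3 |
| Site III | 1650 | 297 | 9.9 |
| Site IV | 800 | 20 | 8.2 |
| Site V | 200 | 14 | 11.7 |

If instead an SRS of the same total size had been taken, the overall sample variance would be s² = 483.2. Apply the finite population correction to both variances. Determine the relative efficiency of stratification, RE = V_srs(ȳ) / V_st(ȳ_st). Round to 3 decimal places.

RE ≈ 1.909

V̂(ȳ_st) = Σ W_h² (1 − n_h/N_h) s_h²/n_h, with W_h = N_h/N and N = 6850:
  stratum Site I: (2700/6850)²·(1 − 485/2700)·18.5²/485 = 0.0899411
  stratum Site II: (1500/6850)²·(1 − 246/1500)·16.3²/246 = 0.043296
  stratum Site III: (1650/6850)²·(1 − 297/1650)·9.9²/297 = 0.0157005
  stratum Site IV: (800/6850)²·(1 − 20/800)·8.2²/20 = 0.0447096
  stratum Site V: (200/6850)²·(1 − 14/200)·11.7²/14 = 0.00775185
V_st = 0.201399
V_srs = (1 − 1062/6850)·483.2/1062 = 0.38445
Relative efficiency = V_srs / V_st = 0.38445/0.201399 = 1.9089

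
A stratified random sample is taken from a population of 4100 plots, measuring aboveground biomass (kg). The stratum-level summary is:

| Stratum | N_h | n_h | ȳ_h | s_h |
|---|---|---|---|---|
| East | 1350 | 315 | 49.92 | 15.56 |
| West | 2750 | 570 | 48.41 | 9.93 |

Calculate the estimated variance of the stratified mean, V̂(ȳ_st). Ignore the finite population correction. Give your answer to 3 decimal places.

V̂(ȳ_st) = Σ W_h² s_h²/n_h, with W_h = N_h/N and N = 4100:
  stratum East: (1350/4100)²·15.56²/315 = 0.0833314
  stratum West: (2750/4100)²·9.93²/570 = 0.0778254
V̂(ȳ_st) = 0.161157

V̂(ȳ_st) ≈ 0.161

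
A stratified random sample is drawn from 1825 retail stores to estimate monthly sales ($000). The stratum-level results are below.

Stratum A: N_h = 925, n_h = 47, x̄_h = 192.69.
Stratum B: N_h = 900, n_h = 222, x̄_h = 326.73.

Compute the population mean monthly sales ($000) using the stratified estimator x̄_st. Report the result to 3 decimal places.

x̄_st ≈ 258.792

N = Σ N_h = 1825. Stratum weights W_h = N_h/N.
x̄_st = (925·192.69 + 900·326.73) / 1825 = 258.79192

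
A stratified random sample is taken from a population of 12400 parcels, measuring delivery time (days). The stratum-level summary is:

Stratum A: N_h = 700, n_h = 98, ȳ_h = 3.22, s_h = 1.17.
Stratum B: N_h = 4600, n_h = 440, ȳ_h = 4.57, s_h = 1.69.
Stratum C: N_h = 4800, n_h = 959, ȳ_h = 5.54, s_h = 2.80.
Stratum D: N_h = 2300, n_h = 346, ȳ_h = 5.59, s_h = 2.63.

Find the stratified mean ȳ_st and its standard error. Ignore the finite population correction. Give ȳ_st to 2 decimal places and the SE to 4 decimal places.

ȳ_st ≈ 5.06, SE ≈ 0.0534

ȳ_st = Σ W_h ȳ_h = (700·3.22 + 4600·4.57 + 4800·5.54 + 2300·5.59)/12400 = 5.05847
V̂(ȳ_st) = Σ W_h² s_h²/n_h, with W_h = N_h/N and N = 12400:
  stratum A: (700/12400)²·1.17²/98 = 4.45142e-05
  stratum B: (4600/12400)²·1.69²/440 = 0.000893291
  stratum C: (4800/12400)²·2.80²/959 = 0.001225
  stratum D: (2300/12400)²·2.63²/346 = 0.000687777
V̂(ȳ_st) = 0.00285058
SE(ȳ_st) = √0.00285058 = 0.0533909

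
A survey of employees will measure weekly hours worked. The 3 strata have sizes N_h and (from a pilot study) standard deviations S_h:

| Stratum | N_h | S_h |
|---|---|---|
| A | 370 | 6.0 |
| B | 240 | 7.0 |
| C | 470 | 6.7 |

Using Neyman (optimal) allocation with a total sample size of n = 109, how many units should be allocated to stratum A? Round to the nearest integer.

Neyman allocation: n_h = n · N_h S_h / Σ N_i S_i, with n = 109.
  stratum A: N_h·S_h = 370·6.0 = 2220.00
  stratum B: N_h·S_h = 240·7.0 = 1680.00
  stratum C: N_h·S_h = 470·6.7 = 3149.00
Σ N_h S_h = 7049.00
n for stratum A = 109·2220.00/7049.00 = 34.328 → 34

34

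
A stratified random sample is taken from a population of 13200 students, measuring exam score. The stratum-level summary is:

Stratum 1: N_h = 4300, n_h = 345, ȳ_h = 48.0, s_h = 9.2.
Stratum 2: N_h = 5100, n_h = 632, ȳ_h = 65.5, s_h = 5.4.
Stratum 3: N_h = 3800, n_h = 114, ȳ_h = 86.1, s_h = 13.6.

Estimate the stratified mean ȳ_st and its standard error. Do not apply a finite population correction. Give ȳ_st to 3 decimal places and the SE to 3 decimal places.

ȳ_st ≈ 65.730, SE ≈ 0.409

ȳ_st = Σ W_h ȳ_h = (4300·48.0 + 5100·65.5 + 3800·86.1)/13200 = 65.72955
V̂(ȳ_st) = Σ W_h² s_h²/n_h, with W_h = N_h/N and N = 13200:
  stratum 1: (4300/13200)²·9.2²/345 = 0.0260343
  stratum 2: (5100/13200)²·5.4²/632 = 0.00688752
  stratum 3: (3800/13200)²·13.6²/114 = 0.13446
V̂(ȳ_st) = 0.167382
SE(ȳ_st) = √0.167382 = 0.409123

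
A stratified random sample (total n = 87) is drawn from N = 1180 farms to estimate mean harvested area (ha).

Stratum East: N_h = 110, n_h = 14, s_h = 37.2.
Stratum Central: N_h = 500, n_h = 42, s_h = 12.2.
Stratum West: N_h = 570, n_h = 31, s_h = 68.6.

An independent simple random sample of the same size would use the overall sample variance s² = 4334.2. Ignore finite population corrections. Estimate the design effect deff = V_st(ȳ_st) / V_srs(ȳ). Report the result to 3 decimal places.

V̂(ȳ_st) = Σ W_h² s_h²/n_h, with W_h = N_h/N and N = 1180:
  stratum East: (110/1180)²·37.2²/14 = 0.858972
  stratum Central: (500/1180)²·12.2²/42 = 0.636277
  stratum West: (570/1180)²·68.6²/31 = 35.4219
V_st = 36.9172
V_srs = s²/n = 4334.2/87 = 49.8184
deff = V_st / V_srs = 36.9172/49.8184 = 0.7410

deff ≈ 0.741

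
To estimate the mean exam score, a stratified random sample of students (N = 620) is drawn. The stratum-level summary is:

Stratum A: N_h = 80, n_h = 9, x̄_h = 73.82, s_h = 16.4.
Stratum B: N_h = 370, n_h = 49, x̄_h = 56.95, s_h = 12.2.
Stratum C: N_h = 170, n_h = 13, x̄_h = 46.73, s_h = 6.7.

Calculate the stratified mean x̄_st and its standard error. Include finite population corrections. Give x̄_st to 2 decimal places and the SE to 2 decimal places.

x̄_st ≈ 56.32, SE ≈ 1.27

x̄_st = Σ W_h x̄_h = (80·73.82 + 370·56.95 + 170·46.73)/620 = 56.32452
V̂(x̄_st) = Σ W_h² (1 − n_h/N_h) s_h²/n_h, with W_h = N_h/N and N = 620:
  stratum A: (80/620)²·(1 − 9/80)·16.4²/9 = 0.441581
  stratum B: (370/620)²·(1 − 49/370)·12.2²/49 = 0.938527
  stratum C: (170/620)²·(1 − 13/170)·6.7²/13 = 0.239757
V̂(x̄_st) = 1.61987
SE(x̄_st) = √1.61987 = 1.27274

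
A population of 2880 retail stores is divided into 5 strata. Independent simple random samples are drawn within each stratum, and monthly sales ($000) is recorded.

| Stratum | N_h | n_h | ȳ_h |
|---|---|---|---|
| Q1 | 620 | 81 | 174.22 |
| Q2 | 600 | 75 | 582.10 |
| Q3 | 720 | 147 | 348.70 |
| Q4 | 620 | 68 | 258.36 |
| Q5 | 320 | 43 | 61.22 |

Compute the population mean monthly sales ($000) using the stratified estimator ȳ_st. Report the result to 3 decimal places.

ȳ_st ≈ 308.373

N = Σ N_h = 2880. Stratum weights W_h = N_h/N.
ȳ_st = (620·174.22 + 600·582.10 + 720·348.70 + 620·258.36 + 320·61.22) / 2880 = 308.37292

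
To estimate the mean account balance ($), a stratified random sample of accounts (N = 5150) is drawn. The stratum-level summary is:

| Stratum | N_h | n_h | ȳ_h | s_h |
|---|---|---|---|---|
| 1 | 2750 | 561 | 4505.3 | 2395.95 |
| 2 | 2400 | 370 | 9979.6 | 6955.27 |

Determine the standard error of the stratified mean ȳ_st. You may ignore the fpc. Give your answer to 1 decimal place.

V̂(ȳ_st) = Σ W_h² s_h²/n_h, with W_h = N_h/N and N = 5150:
  stratum 1: (2750/5150)²·2395.95²/561 = 2917.72
  stratum 2: (2400/5150)²·6955.27²/370 = 28394.5
V̂(ȳ_st) = 31312.2
SE(ȳ_st) = √31312.2 = 176.953

SE(ȳ_st) ≈ 177.0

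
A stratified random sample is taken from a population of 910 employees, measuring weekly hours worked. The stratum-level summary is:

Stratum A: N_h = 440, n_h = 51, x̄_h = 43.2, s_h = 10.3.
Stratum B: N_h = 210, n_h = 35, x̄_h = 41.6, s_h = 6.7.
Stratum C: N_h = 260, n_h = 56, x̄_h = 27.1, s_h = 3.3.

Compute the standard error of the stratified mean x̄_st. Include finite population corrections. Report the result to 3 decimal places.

V̂(x̄_st) = Σ W_h² (1 − n_h/N_h) s_h²/n_h, with W_h = N_h/N and N = 910:
  stratum A: (440/910)²·(1 − 51/440)·10.3²/51 = 0.429956
  stratum B: (210/910)²·(1 − 35/210)·6.7²/35 = 0.0569189
  stratum C: (260/910)²·(1 − 56/260)·3.3²/56 = 0.0124555
V̂(x̄_st) = 0.49933
SE(x̄_st) = √0.49933 = 0.706633

SE(x̄_st) ≈ 0.707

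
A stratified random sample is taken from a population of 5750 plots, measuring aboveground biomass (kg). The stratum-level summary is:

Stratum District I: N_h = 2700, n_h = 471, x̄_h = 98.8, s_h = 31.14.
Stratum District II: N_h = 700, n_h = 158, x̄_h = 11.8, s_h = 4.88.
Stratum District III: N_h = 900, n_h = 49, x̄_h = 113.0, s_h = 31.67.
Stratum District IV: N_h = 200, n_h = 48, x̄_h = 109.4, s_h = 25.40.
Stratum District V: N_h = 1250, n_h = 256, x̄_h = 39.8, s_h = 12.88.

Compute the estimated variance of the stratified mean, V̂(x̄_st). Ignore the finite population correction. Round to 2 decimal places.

V̂(x̄_st) ≈ 1.00

V̂(x̄_st) = Σ W_h² s_h²/n_h, with W_h = N_h/N and N = 5750:
  stratum District I: (2700/5750)²·31.14²/471 = 0.45395
  stratum District II: (700/5750)²·4.88²/158 = 0.00223379
  stratum District III: (900/5750)²·31.67²/49 = 0.501475
  stratum District IV: (200/5750)²·25.40²/48 = 0.0162611
  stratum District V: (1250/5750)²·12.88²/256 = 0.030625
V̂(x̄_st) = 1.00455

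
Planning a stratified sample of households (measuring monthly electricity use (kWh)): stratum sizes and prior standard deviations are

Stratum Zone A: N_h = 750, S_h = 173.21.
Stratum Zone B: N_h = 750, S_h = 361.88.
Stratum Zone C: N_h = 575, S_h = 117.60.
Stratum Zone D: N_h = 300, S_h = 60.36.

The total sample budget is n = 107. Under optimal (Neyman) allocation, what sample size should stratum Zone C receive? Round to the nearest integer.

15

Neyman allocation: n_h = n · N_h S_h / Σ N_i S_i, with n = 107.
  stratum Zone A: N_h·S_h = 750·173.21 = 129907.50
  stratum Zone B: N_h·S_h = 750·361.88 = 271410.00
  stratum Zone C: N_h·S_h = 575·117.60 = 67620.00
  stratum Zone D: N_h·S_h = 300·60.36 = 18108.00
Σ N_h S_h = 487045.50
n for stratum Zone C = 107·67620.00/487045.50 = 14.856 → 15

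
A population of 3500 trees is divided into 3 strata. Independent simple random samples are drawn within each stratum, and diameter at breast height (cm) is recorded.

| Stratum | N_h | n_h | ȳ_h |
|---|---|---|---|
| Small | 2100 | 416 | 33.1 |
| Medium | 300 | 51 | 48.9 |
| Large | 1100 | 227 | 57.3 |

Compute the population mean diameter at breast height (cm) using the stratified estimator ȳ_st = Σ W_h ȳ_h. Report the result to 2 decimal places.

N = Σ N_h = 3500. Stratum weights W_h = N_h/N.
ȳ_st = (2100·33.1 + 300·48.9 + 1100·57.3) / 3500 = 42.0600

ȳ_st ≈ 42.06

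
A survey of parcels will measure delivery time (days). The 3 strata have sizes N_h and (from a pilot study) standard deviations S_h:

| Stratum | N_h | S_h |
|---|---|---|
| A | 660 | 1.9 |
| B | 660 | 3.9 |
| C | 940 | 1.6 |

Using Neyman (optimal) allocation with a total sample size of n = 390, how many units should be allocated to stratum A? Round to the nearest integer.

92

Neyman allocation: n_h = n · N_h S_h / Σ N_i S_i, with n = 390.
  stratum A: N_h·S_h = 660·1.9 = 1254.00
  stratum B: N_h·S_h = 660·3.9 = 2574.00
  stratum C: N_h·S_h = 940·1.6 = 1504.00
Σ N_h S_h = 5332.00
n for stratum A = 390·1254.00/5332.00 = 91.722 → 92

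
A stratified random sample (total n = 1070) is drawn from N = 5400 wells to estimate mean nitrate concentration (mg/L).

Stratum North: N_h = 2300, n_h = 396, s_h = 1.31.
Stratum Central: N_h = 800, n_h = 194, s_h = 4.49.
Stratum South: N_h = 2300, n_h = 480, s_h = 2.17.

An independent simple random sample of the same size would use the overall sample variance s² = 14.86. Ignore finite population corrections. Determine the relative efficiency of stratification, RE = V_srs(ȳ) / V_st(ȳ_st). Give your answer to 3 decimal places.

RE ≈ 2.865

V̂(ȳ_st) = Σ W_h² s_h²/n_h, with W_h = N_h/N and N = 5400:
  stratum North: (2300/5400)²·1.31²/396 = 0.000786168
  stratum Central: (800/5400)²·4.49²/194 = 0.00228078
  stratum South: (2300/5400)²·2.17²/480 = 0.0017797
V_st = 0.00484665
V_srs = s²/n = 14.86/1070 = 0.0138879
Relative efficiency = V_srs / V_st = 0.0138879/0.00484665 = 2.8655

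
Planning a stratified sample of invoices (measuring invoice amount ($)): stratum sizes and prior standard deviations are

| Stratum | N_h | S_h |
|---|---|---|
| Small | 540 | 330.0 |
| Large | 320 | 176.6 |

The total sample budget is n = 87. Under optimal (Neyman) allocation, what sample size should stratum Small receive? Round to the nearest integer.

66

Neyman allocation: n_h = n · N_h S_h / Σ N_i S_i, with n = 87.
  stratum Small: N_h·S_h = 540·330.0 = 178200.00
  stratum Large: N_h·S_h = 320·176.6 = 56512.00
Σ N_h S_h = 234712.00
n for stratum Small = 87·178200.00/234712.00 = 66.053 → 66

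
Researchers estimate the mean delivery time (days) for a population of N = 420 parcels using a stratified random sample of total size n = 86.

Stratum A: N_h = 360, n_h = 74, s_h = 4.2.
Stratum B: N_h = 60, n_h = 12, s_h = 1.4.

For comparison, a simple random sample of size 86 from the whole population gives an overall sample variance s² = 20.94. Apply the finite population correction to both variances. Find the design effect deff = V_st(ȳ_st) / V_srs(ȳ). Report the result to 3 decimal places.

deff ≈ 0.732

V̂(ȳ_st) = Σ W_h² (1 − n_h/N_h) s_h²/n_h, with W_h = N_h/N and N = 420:
  stratum A: (360/420)²·(1 − 74/360)·4.2²/74 = 0.139135
  stratum B: (60/420)²·(1 − 12/60)·1.4²/12 = 0.00266667
V_st = 0.141802
V_srs = (1 − 86/420)·20.94/86 = 0.193631
deff = V_st / V_srs = 0.141802/0.193631 = 0.7323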